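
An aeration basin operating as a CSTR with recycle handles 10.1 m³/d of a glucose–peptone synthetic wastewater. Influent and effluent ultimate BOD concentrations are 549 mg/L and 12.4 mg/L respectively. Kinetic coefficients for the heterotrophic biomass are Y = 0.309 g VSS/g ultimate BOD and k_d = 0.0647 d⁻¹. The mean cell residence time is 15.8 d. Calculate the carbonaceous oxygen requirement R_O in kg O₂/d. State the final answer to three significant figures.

Correct the yield for decay: Y_obs = Y/(1 + k_d θ_c) = 0.309 / (1 + 0.0647 × 15.8) = 0.309 / 2.022 = 0.1528.
Mass of ultimate BOD removed per day: Q(S₀ − S) = 10.1 × 536.6 g/m³ = 5.420 kg/d.
Net sludge production P_X = 0.1528 × 5.420 = 0.8281 kg VSS/d.
R_O = Q·ΔS − 1.42 P_X = 5.420 − 1.176 = 4.244 kg O₂/d.

R_O ≈ 4.24 kg O₂/d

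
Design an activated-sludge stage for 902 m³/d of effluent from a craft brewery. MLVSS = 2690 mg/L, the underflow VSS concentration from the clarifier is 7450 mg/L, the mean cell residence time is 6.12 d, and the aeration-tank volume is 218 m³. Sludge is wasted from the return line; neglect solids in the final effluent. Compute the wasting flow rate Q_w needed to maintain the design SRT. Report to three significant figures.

Q_w ≈ 12.9 m³/d

θ_c = V·X/(Q_w·X_r) when wasting from the recycle, so Q_w = V·X/(θ_c·X_r) = 218.0 × 2690 / (6.12 × 7450) = 12.86 m³/d.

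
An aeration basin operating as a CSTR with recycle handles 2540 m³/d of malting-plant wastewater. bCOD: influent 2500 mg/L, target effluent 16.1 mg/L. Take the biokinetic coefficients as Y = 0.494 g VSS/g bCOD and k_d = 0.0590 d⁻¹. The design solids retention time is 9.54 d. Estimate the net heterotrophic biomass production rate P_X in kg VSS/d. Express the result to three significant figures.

Correct the yield for decay: Y_obs = Y/(1 + k_d θ_c) = 0.494 / (1 + 0.0590 × 9.54) = 0.494 / 1.563 = 0.3161.
Substrate removed = Q·(S₀ − S) = 2540 m³/d × (2500 − 16.1) g/m³ = 6.31×10^6 g/d = 6309 kg/d.
P_X = Y_obs · Q(S₀ − S) = 0.3161 × 6309 = 1994 kg VSS/d.

P_X ≈ 1990 kg VSS/d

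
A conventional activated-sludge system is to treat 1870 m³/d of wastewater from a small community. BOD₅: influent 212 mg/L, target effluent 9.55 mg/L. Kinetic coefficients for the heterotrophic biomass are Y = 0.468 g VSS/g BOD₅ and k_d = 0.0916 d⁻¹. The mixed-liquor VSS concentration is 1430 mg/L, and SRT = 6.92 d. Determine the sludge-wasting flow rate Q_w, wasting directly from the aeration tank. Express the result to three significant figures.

Rearranging the biomass balance for a CMAS with decay, V = Y·Q·ΔS·θ_c / [X·(1+k_d θ_c)] = 0.468 × 1870 × (212 − 9.55) × 6.92 / [1430 × (1 + 0.0916 × 6.92)] = 1.23×10^6 / 2336 = 524.8 m³.
With mixed-liquor wasting, θ_c = V/Q_w, so Q_w = V/θ_c = 524.8/6.92 = 75.83 m³/d.

Q_w ≈ 75.8 m³/d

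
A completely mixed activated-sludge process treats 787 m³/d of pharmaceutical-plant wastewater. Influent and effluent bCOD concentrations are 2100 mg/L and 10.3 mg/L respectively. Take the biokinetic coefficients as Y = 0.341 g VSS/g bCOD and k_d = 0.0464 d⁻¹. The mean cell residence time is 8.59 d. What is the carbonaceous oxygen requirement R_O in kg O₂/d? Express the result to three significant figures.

R_O ≈ 1080 kg O₂/d

The observed yield is Y_obs = Y/(1 + k_d·θ_c) = 0.341 / (1 + 0.0464 × 8.59) = 0.341 / 1.399 = 0.2438 g VSS per g bCOD removed.
Q·(S₀ − S) = 787 × (2100 − 10.3) × 10⁻³ = 1645 kg/d removed.
Biomass synthesised: P_X = Y_obs × 1645 = 401.0 kg VSS/d.
R_O = Q·ΔS − 1.42 P_X = 1645 − 569.4 = 1075 kg O₂/d.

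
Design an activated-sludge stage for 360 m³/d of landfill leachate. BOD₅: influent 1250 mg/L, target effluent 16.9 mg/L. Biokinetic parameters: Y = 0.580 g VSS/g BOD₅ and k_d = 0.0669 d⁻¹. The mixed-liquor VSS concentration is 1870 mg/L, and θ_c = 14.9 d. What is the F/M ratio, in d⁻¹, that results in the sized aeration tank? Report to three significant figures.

F/M ≈ 0.234 d⁻¹

Steady-state biomass mass balance: V·X·(1 + k_d·θ_c) = Y·Q·(S₀ − S)·θ_c, so V = 0.580 × 360 × (1250 − 16.9) × 14.9 / [1870 × (1 + 0.0669 × 14.9)] = 3.84×10^6 / 3734 = 1027 m³.
Food-to-microorganism ratio F/M = Q S₀ / (V X) = 360 × 1250 / (1027 × 1870) = 0.2342 d⁻¹.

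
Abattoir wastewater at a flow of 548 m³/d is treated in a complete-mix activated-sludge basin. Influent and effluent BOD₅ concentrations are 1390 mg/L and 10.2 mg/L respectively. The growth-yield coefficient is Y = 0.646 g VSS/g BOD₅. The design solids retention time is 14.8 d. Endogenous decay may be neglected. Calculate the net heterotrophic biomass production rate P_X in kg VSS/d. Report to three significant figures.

No decay correction is needed, so Y_obs = Y = 0.646.
Substrate removed = Q·(S₀ − S) = 548 m³/d × (1390 − 10.2) g/m³ = 7.56×10^5 g/d = 756.1 kg/d.
So the net sludge growth is P_X = 0.6460 × 756.1 = 488.5 kg VSS/d.

P_X ≈ 488 kg VSS/d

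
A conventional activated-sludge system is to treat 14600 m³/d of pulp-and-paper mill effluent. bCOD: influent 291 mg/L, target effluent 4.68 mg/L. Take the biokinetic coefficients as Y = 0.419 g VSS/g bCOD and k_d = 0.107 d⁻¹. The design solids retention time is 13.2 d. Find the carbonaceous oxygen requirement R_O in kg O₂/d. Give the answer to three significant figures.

Correct the yield for decay: Y_obs = Y/(1 + k_d θ_c) = 0.419 / (1 + 0.107 × 13.2) = 0.419 / 2.412 = 0.1737.
ΔS = 291 − 4.68 = 286.3 mg/L, so the substrate removal rate is 14600 × 286.3/1000 = 4180 kg bCOD/d.
Biomass synthesised: P_X = Y_obs × 4180 = 726.1 kg VSS/d.
Carbonaceous O₂ demand = substrate oxidised − cell-mass equivalent = 4180 − 1.42 × 726.1 = 3149 kg O₂/d.

R_O ≈ 3150 kg O₂/d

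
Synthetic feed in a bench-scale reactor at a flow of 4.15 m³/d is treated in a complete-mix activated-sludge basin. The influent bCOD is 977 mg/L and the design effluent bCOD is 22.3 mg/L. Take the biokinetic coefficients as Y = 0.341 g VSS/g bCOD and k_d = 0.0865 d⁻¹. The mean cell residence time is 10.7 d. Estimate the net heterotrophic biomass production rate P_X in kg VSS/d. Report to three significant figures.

The observed yield is Y_obs = Y/(1 + k_d·θ_c) = 0.341 / (1 + 0.0865 × 10.7) = 0.341 / 1.926 = 0.1771 g VSS per g bCOD removed.
Q·(S₀ − S) = 4.15 × (977 − 22.3) × 10⁻³ = 3.962 kg/d removed.
So the net sludge growth is P_X = 0.1771 × 3.962 = 0.7016 kg VSS/d.

P_X ≈ 0.702 kg VSS/d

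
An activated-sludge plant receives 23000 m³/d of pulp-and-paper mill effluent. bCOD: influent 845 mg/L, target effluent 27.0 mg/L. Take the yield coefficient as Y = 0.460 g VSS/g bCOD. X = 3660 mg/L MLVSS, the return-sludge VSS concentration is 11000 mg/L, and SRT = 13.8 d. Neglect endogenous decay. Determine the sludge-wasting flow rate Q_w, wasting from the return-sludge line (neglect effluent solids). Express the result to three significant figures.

Biomass mass balance (decay neglected): V·X = Y·Q·(S₀ − S)·θ_c, so V = 0.460 × 23000 × (845 − 27.0) × 13.8 / 3660 = 32631 m³.
θ_c = V·X/(Q_w·X_r) when wasting from the recycle, so Q_w = V·X/(θ_c·X_r) = 32631 × 3660 / (13.8 × 11000) = 786.8 m³/d.

Q_w ≈ 787 m³/d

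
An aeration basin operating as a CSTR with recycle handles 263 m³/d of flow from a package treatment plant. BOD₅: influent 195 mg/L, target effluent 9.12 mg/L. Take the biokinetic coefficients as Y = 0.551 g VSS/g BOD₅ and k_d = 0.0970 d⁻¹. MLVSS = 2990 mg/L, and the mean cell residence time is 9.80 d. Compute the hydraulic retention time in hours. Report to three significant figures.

τ ≈ 4.13 h

Steady-state biomass mass balance: V·X·(1 + k_d·θ_c) = Y·Q·(S₀ − S)·θ_c, so V = 0.551 × 263 × (195 − 9.12) × 9.80 / [2990 × (1 + 0.0970 × 9.80)] = 2.64×10^5 / 5832 = 45.26 m³.
Hydraulic retention time τ = V/Q = 45.26 / 263 = 0.1721 d = 4.130 h.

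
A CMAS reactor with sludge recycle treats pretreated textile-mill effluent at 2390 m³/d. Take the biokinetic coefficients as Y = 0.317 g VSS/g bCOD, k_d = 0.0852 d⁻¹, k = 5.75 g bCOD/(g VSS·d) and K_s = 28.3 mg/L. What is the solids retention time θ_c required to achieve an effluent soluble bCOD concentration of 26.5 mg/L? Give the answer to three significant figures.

From 1/θ_c = Y·k·S/(K_s + S) − k_d: Y·k·S/(K_s+S) = 0.317 × 5.75 × 26.5 / (28.3 + 26.5) = 0.8814 d⁻¹.
1/θ_c = 0.8814 − 0.0852 = 0.7962 d⁻¹, so θ_c = 1.256 d.

θ_c ≈ 1.26 d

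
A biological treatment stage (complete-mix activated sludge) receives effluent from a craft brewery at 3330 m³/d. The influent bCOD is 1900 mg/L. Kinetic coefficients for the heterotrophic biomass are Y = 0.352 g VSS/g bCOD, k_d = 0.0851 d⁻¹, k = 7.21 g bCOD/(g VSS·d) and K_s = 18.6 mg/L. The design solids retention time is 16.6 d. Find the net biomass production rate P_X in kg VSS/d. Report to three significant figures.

P_X ≈ 923 kg VSS/d

From the Monod/SRT balance for a CMAS, S = K_s·(1+k_d θ_c)/[θ_c·(Y k − k_d) − 1] = 18.6 × (1 + 0.0851 × 16.6) / [16.6 × (0.352 × 7.21 − 0.0851) − 1] = 44.88 / 39.72 = 1.130 mg/L.
The observed yield is Y_obs = Y/(1 + k_d·θ_c) = 0.352 / (1 + 0.0851 × 16.6) = 0.352 / 2.413 = 0.1459 g VSS per g bCOD removed.
Mass of bCOD removed per day: Q(S₀ − S) = 3330 × 1899 g/m³ = 6323 kg/d.
Net biomass production P_X = Y_obs × Q·(S₀ − S) = 0.1459 × 6323 = 922.5 kg VSS/d.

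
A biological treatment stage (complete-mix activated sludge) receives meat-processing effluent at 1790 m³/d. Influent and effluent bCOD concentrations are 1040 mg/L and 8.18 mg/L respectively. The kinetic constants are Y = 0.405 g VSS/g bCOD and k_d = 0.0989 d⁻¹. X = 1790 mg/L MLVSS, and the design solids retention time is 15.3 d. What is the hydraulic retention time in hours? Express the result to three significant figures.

From the SRT design equation V = Y Q (S₀−S) θ_c / [X (1 + k_d θ_c)] = 0.405 × 1790 × (1040 − 8.18) × 15.3 / [1790 × (1 + 0.0989 × 15.3)] = 1.14×10^7 / 4499 = 2544 m³.
HRT = V/Q = 2544 m³ / 1790 m³·d⁻¹ = 1.421 d × 24 = 34.11 h.

τ ≈ 34.1 h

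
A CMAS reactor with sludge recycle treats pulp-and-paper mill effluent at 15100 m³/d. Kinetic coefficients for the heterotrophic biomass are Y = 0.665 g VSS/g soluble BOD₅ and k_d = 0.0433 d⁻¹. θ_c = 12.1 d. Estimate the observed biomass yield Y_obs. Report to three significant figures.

Y_obs ≈ 0.436 g VSS/g soluble BOD₅

Observed yield with endogenous decay: Y_obs = Y / (1 + k_d·θ_c) = 0.665 / (1 + 0.0433 × 12.1) = 0.665 / 1.524 = 0.4364 g VSS/g soluble BOD₅.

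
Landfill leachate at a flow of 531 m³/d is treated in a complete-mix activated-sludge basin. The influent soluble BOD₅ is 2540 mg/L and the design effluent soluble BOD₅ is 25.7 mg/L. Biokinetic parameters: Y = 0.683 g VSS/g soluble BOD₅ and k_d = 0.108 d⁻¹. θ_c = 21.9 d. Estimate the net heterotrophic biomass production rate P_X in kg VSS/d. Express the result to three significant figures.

P_X ≈ 271 kg VSS/d

Correct the yield for decay: Y_obs = Y/(1 + k_d θ_c) = 0.683 / (1 + 0.108 × 21.9) = 0.683 / 3.365 = 0.2030.
Mass of soluble BOD₅ removed per day: Q(S₀ − S) = 531 × 2514 g/m³ = 1335 kg/d.
Net biomass production P_X = Y_obs × Q·(S₀ − S) = 0.2030 × 1335 = 271.0 kg VSS/d.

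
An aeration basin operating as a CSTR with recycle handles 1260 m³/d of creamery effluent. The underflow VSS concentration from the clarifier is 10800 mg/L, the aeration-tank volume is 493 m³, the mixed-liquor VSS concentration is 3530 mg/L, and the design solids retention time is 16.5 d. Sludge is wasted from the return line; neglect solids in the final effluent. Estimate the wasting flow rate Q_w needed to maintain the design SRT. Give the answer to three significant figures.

θ_c = V·X/(Q_w·X_r) when wasting from the recycle, so Q_w = V·X/(θ_c·X_r) = 493.0 × 3530 / (16.5 × 10800) = 9.766 m³/d.

Q_w ≈ 9.77 m³/d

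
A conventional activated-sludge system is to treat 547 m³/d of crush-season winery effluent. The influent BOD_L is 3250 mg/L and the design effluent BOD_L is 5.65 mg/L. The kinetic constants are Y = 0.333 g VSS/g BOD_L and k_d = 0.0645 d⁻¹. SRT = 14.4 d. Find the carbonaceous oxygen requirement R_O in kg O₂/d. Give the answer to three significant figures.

The observed yield is Y_obs = Y/(1 + k_d·θ_c) = 0.333 / (1 + 0.0645 × 14.4) = 0.333 / 1.929 = 0.1726 g VSS per g BOD_L removed.
Q·(S₀ − S) = 547 × (3250 − 5.65) × 10⁻³ = 1775 kg/d removed.
Biomass synthesised: P_X = Y_obs × 1775 = 306.4 kg VSS/d.
R_O = Q·(S₀ − S) − 1.42·P_X = 1775 − 1.42 × 306.4 = 1340 kg O₂/d.

R_O ≈ 1340 kg O₂/d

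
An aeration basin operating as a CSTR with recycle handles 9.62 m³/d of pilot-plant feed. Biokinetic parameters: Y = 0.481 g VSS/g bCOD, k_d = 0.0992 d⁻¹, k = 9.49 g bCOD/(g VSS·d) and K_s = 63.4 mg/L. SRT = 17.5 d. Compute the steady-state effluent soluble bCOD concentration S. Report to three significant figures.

S ≈ 2.25 mg/L

For a completely mixed reactor with recycle the Lawrence–McCarty relation gives S = K_s·(1 + k_d·θ_c) / [θ_c·(Y·k − k_d) − 1] = 63.4 × (1 + 0.0992 × 17.5) / [17.5 × (0.481 × 9.49 − 0.0992) − 1] = 173.5 / 77.15 = 2.248 mg/L.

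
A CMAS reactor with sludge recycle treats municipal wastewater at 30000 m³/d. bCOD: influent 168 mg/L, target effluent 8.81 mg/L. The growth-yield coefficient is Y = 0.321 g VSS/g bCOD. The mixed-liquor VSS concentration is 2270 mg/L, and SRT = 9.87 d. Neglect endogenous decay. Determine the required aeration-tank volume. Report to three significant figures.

V ≈ 6670 m³

With k_d = 0 the design equation reduces to V = Y Q (S₀−S) θ_c / X = 0.321 × 30000 × (168 − 8.81) × 9.87 / 2270 = 6666 m³.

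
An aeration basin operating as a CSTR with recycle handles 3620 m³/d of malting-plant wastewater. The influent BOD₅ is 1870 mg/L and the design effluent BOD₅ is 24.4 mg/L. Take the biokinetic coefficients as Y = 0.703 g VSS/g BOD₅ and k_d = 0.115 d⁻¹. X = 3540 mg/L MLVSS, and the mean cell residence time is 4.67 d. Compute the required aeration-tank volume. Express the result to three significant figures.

V ≈ 4030 m³

Steady-state biomass mass balance: V·X·(1 + k_d·θ_c) = Y·Q·(S₀ − S)·θ_c, so V = 0.703 × 3620 × (1870 − 24.4) × 4.67 / [3540 × (1 + 0.115 × 4.67)] = 2.19×10^7 / 5441 = 4031 m³.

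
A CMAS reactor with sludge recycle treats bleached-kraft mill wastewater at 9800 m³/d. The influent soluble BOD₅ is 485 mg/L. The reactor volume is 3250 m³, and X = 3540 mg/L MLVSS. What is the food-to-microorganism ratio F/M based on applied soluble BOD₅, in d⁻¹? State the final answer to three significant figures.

F/M ≈ 0.413 d⁻¹

F/M = applied load / biomass = Q·S₀/(V·X) = 9800 × 485 / (3250 × 3540) = 0.4131 d⁻¹.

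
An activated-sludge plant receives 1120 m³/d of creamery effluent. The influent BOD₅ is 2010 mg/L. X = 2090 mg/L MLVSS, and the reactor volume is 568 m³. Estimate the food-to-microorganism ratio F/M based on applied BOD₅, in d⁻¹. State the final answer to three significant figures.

F/M ≈ 1.90 d⁻¹

F/M = applied load / biomass = Q·S₀/(V·X) = 1120 × 2010 / (568.0 × 2090) = 1.896 d⁻¹.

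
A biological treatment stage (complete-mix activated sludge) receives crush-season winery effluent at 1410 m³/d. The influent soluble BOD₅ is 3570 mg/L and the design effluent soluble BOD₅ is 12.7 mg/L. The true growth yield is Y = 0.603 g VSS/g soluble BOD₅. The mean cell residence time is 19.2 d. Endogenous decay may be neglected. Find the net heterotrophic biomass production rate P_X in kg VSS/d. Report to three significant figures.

P_X ≈ 3020 kg VSS/d

With endogenous decay neglected, the observed yield equals the true yield: Y_obs = Y = 0.603 g VSS/g soluble BOD₅.
Substrate removed = Q·(S₀ − S) = 1410 m³/d × (3570 − 12.7) g/m³ = 5.02×10^6 g/d = 5016 kg/d.
P_X = Y_obs · Q(S₀ − S) = 0.6030 × 5016 = 3025 kg VSS/d.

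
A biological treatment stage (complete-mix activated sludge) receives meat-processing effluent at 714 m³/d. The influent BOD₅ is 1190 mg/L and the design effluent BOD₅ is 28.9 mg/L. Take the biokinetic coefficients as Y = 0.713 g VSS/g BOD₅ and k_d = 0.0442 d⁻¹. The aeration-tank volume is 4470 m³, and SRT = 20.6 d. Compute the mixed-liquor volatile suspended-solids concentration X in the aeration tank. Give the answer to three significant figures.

X = Y·Q·ΔS·θ_c / [V·(1 + k_d θ_c)] = 0.713 × 714 × (1190 − 28.9) × 20.6 / [4470 × (1 + 0.0442 × 20.6)] = 1426 mg/L.

X ≈ 1430 mg/L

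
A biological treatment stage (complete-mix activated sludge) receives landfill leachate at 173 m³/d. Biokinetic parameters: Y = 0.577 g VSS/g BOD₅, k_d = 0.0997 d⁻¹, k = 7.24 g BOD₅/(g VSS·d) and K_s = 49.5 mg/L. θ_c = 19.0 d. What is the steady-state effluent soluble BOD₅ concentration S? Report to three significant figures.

For a completely mixed reactor with recycle the Lawrence–McCarty relation gives S = K_s·(1 + k_d·θ_c) / [θ_c·(Y·k − k_d) − 1] = 49.5 × (1 + 0.0997 × 19.0) / [19.0 × (0.577 × 7.24 − 0.0997) − 1] = 143.3 / 76.48 = 1.873 mg/L.

S ≈ 1.87 mg/L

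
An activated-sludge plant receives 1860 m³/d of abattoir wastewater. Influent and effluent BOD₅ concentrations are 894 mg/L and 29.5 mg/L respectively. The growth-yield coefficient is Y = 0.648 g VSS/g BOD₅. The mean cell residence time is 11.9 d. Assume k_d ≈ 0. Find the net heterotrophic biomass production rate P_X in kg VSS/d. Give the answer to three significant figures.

P_X ≈ 1040 kg VSS/d

With endogenous decay neglected, the observed yield equals the true yield: Y_obs = Y = 0.648 g VSS/g BOD₅.
ΔS = 894 − 29.5 = 864.5 mg/L, so the substrate removal rate is 1860 × 864.5/1000 = 1608 kg BOD₅/d.
P_X = Y_obs · Q(S₀ − S) = 0.6480 × 1608 = 1042 kg VSS/d.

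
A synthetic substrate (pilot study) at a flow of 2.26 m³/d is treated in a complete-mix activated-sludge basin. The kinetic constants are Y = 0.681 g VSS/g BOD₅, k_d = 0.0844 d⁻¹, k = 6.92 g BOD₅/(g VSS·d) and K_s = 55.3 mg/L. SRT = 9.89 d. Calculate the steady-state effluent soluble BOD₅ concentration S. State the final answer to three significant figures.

S ≈ 2.27 mg/L

For a completely mixed reactor with recycle the Lawrence–McCarty relation gives S = K_s·(1 + k_d·θ_c) / [θ_c·(Y·k − k_d) − 1] = 55.3 × (1 + 0.0844 × 9.89) / [9.89 × (0.681 × 6.92 − 0.0844) − 1] = 101.5 / 44.77 = 2.266 mg/L.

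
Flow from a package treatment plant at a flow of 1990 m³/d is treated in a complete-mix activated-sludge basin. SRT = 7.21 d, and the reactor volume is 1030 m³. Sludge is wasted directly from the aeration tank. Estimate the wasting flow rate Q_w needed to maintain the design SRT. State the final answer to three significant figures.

With mixed-liquor wasting, θ_c = V/Q_w, so Q_w = V/θ_c = 1030/7.21 = 142.9 m³/d.

Q_w ≈ 143 m³/d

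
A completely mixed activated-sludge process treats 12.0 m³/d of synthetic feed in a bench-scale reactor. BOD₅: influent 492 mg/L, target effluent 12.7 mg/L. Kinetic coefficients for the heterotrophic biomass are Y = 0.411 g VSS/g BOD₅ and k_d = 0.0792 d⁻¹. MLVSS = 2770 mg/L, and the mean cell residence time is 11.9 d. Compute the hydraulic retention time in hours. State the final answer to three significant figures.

Steady-state biomass mass balance: V·X·(1 + k_d·θ_c) = Y·Q·(S₀ − S)·θ_c, so V = 0.411 × 12.0 × (492 − 12.7) × 11.9 / [2770 × (1 + 0.0792 × 11.9)] = 2.81×10^4 / 5381 = 5.228 m³.
Hydraulic retention time τ = V/Q = 5.228 / 12.0 = 0.4357 d = 10.46 h.

τ ≈ 10.5 h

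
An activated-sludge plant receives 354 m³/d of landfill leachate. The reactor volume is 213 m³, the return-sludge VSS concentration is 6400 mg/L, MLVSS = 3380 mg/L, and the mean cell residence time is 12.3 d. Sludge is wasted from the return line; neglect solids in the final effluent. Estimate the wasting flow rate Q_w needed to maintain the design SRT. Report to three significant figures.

Wasting from the return line (neglecting effluent solids): Q_w = V·X / (θ_c·X_r) = 213.0 × 3380 / (12.3 × 6400) = 9.146 m³/d.

Q_w ≈ 9.15 m³/d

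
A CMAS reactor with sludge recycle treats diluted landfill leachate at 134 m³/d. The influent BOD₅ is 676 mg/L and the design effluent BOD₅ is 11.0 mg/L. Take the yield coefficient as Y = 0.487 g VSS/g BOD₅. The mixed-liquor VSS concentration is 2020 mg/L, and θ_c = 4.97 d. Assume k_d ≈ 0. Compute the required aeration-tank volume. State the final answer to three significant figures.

V·X = Y·Q·ΔS·θ_c gives V = 0.487 × 134 × (676 − 11.0) × 4.97 / 2020 = 106.8 m³.

V ≈ 107 m³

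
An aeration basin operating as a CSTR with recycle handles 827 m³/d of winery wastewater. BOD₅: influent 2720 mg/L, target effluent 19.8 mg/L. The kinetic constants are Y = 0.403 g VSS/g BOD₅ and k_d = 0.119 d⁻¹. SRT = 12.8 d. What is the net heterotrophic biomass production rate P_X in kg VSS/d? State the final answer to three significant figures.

P_X ≈ 357 kg VSS/d

Observed yield with endogenous decay: Y_obs = Y / (1 + k_d·θ_c) = 0.403 / (1 + 0.119 × 12.8) = 0.403 / 2.523 = 0.1597 g VSS/g BOD₅.
Q·(S₀ − S) = 827 × (2720 − 19.8) × 10⁻³ = 2233 kg/d removed.
So the net sludge growth is P_X = 0.1597 × 2233 = 356.7 kg VSS/d.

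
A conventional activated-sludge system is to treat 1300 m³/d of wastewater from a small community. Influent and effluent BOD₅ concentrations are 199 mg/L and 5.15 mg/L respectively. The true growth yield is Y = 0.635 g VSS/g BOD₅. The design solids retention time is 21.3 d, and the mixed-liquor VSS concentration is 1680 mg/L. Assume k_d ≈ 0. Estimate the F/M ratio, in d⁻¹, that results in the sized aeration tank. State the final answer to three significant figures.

V·X = Y·Q·ΔS·θ_c gives V = 0.635 × 1300 × (199 − 5.15) × 21.3 / 1680 = 2029 m³.
Food-to-microorganism ratio F/M = Q S₀ / (V X) = 1300 × 199 / (2029 × 1680) = 0.07590 d⁻¹.

F/M ≈ 0.0759 d⁻¹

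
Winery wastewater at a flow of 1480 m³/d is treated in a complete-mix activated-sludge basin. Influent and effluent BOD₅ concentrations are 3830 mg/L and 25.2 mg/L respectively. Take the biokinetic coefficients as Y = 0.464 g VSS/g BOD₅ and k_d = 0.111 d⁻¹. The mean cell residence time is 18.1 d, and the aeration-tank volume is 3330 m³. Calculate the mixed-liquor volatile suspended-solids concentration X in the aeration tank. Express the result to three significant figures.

Solving the biomass balance for X: X = Y Q (S₀−S) θ_c / [V (1+k_d θ_c)] = 0.464 × 1480 × (3830 − 25.2) × 18.1 / [3330 × (1 + 0.111 × 18.1)] = 4720 mg/L.

X ≈ 4720 mg/L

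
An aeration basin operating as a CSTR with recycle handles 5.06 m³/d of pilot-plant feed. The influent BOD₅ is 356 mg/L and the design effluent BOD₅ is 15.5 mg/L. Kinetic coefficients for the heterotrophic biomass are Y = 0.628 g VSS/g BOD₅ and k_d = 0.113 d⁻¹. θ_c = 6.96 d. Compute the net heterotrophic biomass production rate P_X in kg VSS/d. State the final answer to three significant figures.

P_X ≈ 0.606 kg VSS/d

Correct the yield for decay: Y_obs = Y/(1 + k_d θ_c) = 0.628 / (1 + 0.113 × 6.96) = 0.628 / 1.786 = 0.3515.
Substrate removed = Q·(S₀ − S) = 5.06 m³/d × (356 − 15.5) g/m³ = 1.72×10^3 g/d = 1.723 kg/d.
P_X = Y_obs · Q(S₀ − S) = 0.3515 × 1.723 = 0.6057 kg VSS/d.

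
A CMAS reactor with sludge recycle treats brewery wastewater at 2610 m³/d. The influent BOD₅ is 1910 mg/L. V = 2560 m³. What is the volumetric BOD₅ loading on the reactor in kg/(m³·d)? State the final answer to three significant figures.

L_v = Q S₀ / V = 2610 × 1910 × 10⁻³ / 2560 = 1.947 kg/(m³·d).

L_v ≈ 1.95 kg BOD₅/(m³·d)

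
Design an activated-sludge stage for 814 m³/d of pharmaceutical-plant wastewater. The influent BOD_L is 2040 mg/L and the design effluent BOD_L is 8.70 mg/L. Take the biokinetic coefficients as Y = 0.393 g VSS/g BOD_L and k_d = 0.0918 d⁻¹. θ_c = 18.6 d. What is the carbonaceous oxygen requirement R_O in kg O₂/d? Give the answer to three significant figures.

R_O ≈ 1310 kg O₂/d

Y_obs = Y / (1 + k_d θ_c) = 0.393 / (1 + 0.0918 × 18.6) = 0.393 / 2.707 = 0.1452.
Q·(S₀ − S) = 814 × (2040 − 8.70) × 10⁻³ = 1653 kg/d removed.
P_X = Y_obs·Q·(S₀ − S) = 0.1452 × 1653 = 240.0 kg VSS/d.
R_O = Q·ΔS − 1.42 P_X = 1653 − 340.8 = 1313 kg O₂/d.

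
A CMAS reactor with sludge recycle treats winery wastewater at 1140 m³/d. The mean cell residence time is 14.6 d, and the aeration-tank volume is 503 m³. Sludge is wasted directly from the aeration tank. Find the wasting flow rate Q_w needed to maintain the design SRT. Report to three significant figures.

Q_w ≈ 34.5 m³/d

With mixed-liquor wasting, θ_c = V/Q_w, so Q_w = V/θ_c = 503.0/14.6 = 34.45 m³/d.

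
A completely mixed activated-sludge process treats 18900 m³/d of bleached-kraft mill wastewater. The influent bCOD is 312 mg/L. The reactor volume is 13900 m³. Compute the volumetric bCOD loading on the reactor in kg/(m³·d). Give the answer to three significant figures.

Applied bCOD load per unit volume = Q·S₀/V = (18900 × 312/1000)/13900 = 0.4242 kg bCOD·m⁻³·d⁻¹.

L_v ≈ 0.424 kg bCOD/(m³·d)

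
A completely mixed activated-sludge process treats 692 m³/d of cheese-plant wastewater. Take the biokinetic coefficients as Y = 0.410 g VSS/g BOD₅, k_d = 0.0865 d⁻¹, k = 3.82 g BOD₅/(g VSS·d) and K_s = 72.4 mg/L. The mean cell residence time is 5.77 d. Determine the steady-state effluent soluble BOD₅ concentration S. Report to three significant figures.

From the Monod/SRT balance for a CMAS, S = K_s·(1+k_d θ_c)/[θ_c·(Y k − k_d) − 1] = 72.4 × (1 + 0.0865 × 5.77) / [5.77 × (0.410 × 3.82 − 0.0865) − 1] = 108.5 / 7.538 = 14.40 mg/L.

S ≈ 14.4 mg/L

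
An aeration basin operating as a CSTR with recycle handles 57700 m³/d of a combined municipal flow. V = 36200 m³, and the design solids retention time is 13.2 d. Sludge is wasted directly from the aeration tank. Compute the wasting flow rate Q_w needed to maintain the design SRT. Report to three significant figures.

Q_w ≈ 2740 m³/d

With mixed-liquor wasting, θ_c = V/Q_w, so Q_w = V/θ_c = 36200/13.2 = 2742 m³/d.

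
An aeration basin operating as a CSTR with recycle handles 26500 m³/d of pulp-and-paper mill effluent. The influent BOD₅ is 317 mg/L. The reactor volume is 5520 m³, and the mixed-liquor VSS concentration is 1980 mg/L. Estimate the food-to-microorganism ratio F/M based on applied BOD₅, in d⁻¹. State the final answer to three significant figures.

Food-to-microorganism ratio F/M = Q S₀ / (V X) = 26500 × 317 / (5520 × 1980) = 0.7686 d⁻¹.

F/M ≈ 0.769 d⁻¹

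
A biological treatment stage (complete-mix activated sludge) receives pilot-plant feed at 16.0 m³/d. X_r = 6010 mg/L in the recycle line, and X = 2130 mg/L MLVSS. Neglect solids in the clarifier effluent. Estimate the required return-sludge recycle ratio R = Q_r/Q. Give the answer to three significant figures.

Solids balance on the clarifier gives (1+R)X = R·X_r, so R = X/(X_r − X) = 2130 / (6010 − 2130) = 0.5490.

R ≈ 0.549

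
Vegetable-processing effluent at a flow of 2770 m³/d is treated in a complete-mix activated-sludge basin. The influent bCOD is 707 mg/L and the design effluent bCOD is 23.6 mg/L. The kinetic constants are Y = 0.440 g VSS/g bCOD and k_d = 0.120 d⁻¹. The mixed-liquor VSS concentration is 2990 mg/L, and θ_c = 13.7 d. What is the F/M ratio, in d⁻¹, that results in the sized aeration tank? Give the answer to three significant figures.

F/M ≈ 0.454 d⁻¹

From the SRT design equation V = Y Q (S₀−S) θ_c / [X (1 + k_d θ_c)] = 0.440 × 2770 × (707 − 23.6) × 13.7 / [2990 × (1 + 0.120 × 13.7)] = 1.14×10^7 / 7906 = 1443 m³.
Food-to-microorganism ratio F/M = Q S₀ / (V X) = 2770 × 707 / (1443 × 2990) = 0.4538 d⁻¹.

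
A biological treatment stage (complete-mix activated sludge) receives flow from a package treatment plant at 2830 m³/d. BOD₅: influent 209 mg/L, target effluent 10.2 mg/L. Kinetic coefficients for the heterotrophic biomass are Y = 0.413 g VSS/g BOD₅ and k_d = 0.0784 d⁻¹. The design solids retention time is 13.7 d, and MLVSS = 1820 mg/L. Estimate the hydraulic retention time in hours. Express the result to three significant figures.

τ ≈ 7.15 h

Steady-state biomass mass balance: V·X·(1 + k_d·θ_c) = Y·Q·(S₀ − S)·θ_c, so V = 0.413 × 2830 × (209 − 10.2) × 13.7 / [1820 × (1 + 0.0784 × 13.7)] = 3.18×10^6 / 3775 = 843.3 m³.
HRT = V/Q = 843.3 m³ / 2830 m³·d⁻¹ = 0.2980 d × 24 = 7.152 h.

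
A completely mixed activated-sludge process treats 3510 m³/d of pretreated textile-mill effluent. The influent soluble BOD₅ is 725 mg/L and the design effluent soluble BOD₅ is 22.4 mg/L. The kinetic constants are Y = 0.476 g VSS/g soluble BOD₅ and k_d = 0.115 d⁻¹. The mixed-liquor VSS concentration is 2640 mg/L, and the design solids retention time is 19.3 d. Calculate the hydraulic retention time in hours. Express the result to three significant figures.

From the SRT design equation V = Y Q (S₀−S) θ_c / [X (1 + k_d θ_c)] = 0.476 × 3510 × (725 − 22.4) × 19.3 / [2640 × (1 + 0.115 × 19.3)] = 2.27×10^7 / 8499 = 2666 m³.
Hydraulic retention time τ = V/Q = 2666 / 3510 = 0.7594 d = 18.23 h.

τ ≈ 18.2 h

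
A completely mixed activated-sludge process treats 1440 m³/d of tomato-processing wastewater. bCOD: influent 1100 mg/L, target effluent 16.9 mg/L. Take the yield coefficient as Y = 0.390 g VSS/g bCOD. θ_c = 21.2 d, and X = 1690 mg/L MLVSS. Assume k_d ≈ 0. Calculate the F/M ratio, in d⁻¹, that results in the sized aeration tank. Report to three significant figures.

F/M ≈ 0.123 d⁻¹

Biomass mass balance (decay neglected): V·X = Y·Q·(S₀ − S)·θ_c, so V = 0.390 × 1440 × (1100 − 16.9) × 21.2 / 1690 = 7630 m³.
Food-to-microorganism ratio F/M = Q S₀ / (V X) = 1440 × 1100 / (7630 × 1690) = 0.1228 d⁻¹.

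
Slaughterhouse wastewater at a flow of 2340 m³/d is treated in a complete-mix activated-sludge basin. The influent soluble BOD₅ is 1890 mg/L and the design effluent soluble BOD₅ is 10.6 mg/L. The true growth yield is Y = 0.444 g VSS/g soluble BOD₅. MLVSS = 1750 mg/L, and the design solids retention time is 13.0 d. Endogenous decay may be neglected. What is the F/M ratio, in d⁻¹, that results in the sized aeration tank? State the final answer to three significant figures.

With k_d = 0 the design equation reduces to V = Y Q (S₀−S) θ_c / X = 0.444 × 2340 × (1890 − 10.6) × 13.0 / 1750 = 14505 m³.
F/M = Q·S₀ / (V·X) = 2340 × 1890 / (14505 × 1750) = 0.1742 g soluble BOD₅·(g VSS·d)⁻¹.

F/M ≈ 0.174 d⁻¹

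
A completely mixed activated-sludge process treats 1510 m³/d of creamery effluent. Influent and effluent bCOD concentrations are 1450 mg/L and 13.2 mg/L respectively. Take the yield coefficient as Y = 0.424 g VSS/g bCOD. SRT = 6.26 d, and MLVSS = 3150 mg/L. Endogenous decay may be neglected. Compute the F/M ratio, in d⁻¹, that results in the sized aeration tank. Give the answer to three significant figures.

V·X = Y·Q·ΔS·θ_c gives V = 0.424 × 1510 × (1450 − 13.2) × 6.26 / 3150 = 1828 m³.
F/M = Q·S₀ / (V·X) = 1510 × 1450 / (1828 × 3150) = 0.3802 g bCOD·(g VSS·d)⁻¹.

F/M ≈ 0.380 d⁻¹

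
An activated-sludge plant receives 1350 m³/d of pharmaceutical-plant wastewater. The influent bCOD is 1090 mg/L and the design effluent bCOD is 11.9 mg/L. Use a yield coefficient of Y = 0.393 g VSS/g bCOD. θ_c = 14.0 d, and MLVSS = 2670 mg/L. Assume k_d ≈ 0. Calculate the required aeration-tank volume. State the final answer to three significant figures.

Biomass mass balance (decay neglected): V·X = Y·Q·(S₀ − S)·θ_c, so V = 0.393 × 1350 × (1090 − 11.9) × 14.0 / 2670 = 2999 m³.

V ≈ 3000 m³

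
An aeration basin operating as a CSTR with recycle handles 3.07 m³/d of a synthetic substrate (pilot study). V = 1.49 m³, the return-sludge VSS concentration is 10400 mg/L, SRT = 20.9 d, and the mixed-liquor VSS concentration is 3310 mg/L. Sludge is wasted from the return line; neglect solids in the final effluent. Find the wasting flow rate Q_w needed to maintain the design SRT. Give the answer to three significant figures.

Q_w ≈ 0.0227 m³/d

θ_c = V·X/(Q_w·X_r) when wasting from the recycle, so Q_w = V·X/(θ_c·X_r) = 1.490 × 3310 / (20.9 × 10400) = 0.02269 m³/d.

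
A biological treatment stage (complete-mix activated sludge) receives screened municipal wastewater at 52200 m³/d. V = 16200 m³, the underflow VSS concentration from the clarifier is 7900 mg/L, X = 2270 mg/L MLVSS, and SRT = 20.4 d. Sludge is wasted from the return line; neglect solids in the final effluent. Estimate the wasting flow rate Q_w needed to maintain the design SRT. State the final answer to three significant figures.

Q_w ≈ 228 m³/d

θ_c = V·X/(Q_w·X_r) when wasting from the recycle, so Q_w = V·X/(θ_c·X_r) = 16200 × 2270 / (20.4 × 7900) = 228.2 m³/d.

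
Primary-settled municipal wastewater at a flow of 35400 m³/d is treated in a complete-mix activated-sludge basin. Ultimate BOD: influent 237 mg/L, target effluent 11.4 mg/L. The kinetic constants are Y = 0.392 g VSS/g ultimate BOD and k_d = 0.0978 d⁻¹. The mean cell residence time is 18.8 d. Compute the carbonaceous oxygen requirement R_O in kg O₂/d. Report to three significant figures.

R_O ≈ 6420 kg O₂/d

Observed yield with endogenous decay: Y_obs = Y / (1 + k_d·θ_c) = 0.392 / (1 + 0.0978 × 18.8) = 0.392 / 2.839 = 0.1381 g VSS/g ultimate BOD.
Mass of ultimate BOD removed per day: Q(S₀ − S) = 35400 × 225.6 g/m³ = 7986 kg/d.
Biomass synthesised: P_X = Y_obs × 7986 = 1103 kg VSS/d.
R_O = Q·ΔS − 1.42 P_X = 7986 − 1566 = 6420 kg O₂/d.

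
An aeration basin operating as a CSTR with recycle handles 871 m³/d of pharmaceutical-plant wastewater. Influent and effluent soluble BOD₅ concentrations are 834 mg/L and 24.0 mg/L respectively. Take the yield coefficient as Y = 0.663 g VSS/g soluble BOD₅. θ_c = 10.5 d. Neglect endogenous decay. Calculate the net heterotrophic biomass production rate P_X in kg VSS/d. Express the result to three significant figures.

P_X ≈ 468 kg VSS/d

With endogenous decay neglected, the observed yield equals the true yield: Y_obs = Y = 0.663 g VSS/g soluble BOD₅.
Q·(S₀ − S) = 871 × (834 − 24.0) × 10⁻³ = 705.5 kg/d removed.
Net biomass production P_X = Y_obs × Q·(S₀ − S) = 0.6630 × 705.5 = 467.8 kg VSS/d.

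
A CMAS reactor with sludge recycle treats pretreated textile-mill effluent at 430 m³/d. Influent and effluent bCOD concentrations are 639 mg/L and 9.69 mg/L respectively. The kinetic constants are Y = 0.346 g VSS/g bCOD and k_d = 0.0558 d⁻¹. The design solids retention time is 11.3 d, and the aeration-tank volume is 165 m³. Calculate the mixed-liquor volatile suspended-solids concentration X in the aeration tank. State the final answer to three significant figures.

X ≈ 3930 mg/L

X = Y·Q·ΔS·θ_c / [V·(1 + k_d θ_c)] = 0.346 × 430 × (639 − 9.69) × 11.3 / [165 × (1 + 0.0558 × 11.3)] = 3933 mg/L.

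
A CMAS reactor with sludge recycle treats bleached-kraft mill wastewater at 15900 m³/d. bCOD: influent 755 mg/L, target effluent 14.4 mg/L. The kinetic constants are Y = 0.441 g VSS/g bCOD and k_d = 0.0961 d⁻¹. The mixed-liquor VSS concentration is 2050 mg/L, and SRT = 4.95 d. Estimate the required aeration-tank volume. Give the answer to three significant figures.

Steady-state biomass mass balance: V·X·(1 + k_d·θ_c) = Y·Q·(S₀ − S)·θ_c, so V = 0.441 × 15900 × (755 − 14.4) × 4.95 / [2050 × (1 + 0.0961 × 4.95)] = 2.57×10^7 / 3025 = 8497 m³.

V ≈ 8500 m³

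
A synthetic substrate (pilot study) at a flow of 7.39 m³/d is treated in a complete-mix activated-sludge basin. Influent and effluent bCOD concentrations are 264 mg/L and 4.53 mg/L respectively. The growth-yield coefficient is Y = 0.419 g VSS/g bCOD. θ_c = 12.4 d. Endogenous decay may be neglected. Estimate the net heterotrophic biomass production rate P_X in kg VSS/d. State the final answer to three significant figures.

No decay correction is needed, so Y_obs = Y = 0.419.
Q·(S₀ − S) = 7.39 × (264 − 4.53) × 10⁻³ = 1.917 kg/d removed.
So the net sludge growth is P_X = 0.4190 × 1.917 = 0.8034 kg VSS/d.

P_X ≈ 0.803 kg VSS/d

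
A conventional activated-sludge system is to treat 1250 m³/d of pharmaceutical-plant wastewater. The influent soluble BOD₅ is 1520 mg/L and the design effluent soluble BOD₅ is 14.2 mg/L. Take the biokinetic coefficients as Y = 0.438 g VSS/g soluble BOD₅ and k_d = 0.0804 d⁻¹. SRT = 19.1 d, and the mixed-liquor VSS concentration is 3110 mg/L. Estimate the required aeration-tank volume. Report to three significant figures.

V ≈ 2000 m³

Rearranging the biomass balance for a CMAS with decay, V = Y·Q·ΔS·θ_c / [X·(1+k_d θ_c)] = 0.438 × 1250 × (1520 − 14.2) × 19.1 / [3110 × (1 + 0.0804 × 19.1)] = 1.57×10^7 / 7886 = 1997 m³.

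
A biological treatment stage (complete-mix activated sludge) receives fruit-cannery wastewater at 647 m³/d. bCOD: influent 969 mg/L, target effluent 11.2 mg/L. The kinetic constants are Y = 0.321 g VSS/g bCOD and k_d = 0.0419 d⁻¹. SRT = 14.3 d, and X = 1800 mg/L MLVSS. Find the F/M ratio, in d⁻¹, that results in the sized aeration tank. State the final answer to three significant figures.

From the SRT design equation V = Y Q (S₀−S) θ_c / [X (1 + k_d θ_c)] = 0.321 × 647 × (969 − 11.2) × 14.3 / [1800 × (1 + 0.0419 × 14.3)] = 2.84×10^6 / 2879 = 988.2 m³.
F/M = Q·S₀ / (V·X) = 647 × 969 / (988.2 × 1800) = 0.3525 g bCOD·(g VSS·d)⁻¹.

F/M ≈ 0.352 d⁻¹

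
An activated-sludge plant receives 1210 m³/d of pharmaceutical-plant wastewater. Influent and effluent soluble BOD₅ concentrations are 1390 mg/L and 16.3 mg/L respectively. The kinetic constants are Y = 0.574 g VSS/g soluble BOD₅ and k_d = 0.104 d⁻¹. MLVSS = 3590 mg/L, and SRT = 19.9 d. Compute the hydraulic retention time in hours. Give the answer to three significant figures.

From the SRT design equation V = Y Q (S₀−S) θ_c / [X (1 + k_d θ_c)] = 0.574 × 1210 × (1390 − 16.3) × 19.9 / [3590 × (1 + 0.104 × 19.9)] = 1.9×10^7 / 11020 = 1723 m³.
Hydraulic retention time τ = V/Q = 1723 / 1210 = 1.424 d = 34.17 h.

τ ≈ 34.2 h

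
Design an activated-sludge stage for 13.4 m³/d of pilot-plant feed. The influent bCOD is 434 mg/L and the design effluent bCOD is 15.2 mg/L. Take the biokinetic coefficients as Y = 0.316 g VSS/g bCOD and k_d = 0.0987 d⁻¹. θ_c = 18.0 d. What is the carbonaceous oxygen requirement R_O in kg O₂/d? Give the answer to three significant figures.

R_O ≈ 4.70 kg O₂/d

Y_obs = Y / (1 + k_d θ_c) = 0.316 / (1 + 0.0987 × 18.0) = 0.316 / 2.777 = 0.1138.
Q·(S₀ − S) = 13.4 × (434 − 15.2) × 10⁻³ = 5.612 kg/d removed.
P_X = Y_obs·Q·(S₀ − S) = 0.1138 × 5.612 = 0.6387 kg VSS/d.
R_O = Q·ΔS − 1.42 P_X = 5.612 − 0.9069 = 4.705 kg O₂/d.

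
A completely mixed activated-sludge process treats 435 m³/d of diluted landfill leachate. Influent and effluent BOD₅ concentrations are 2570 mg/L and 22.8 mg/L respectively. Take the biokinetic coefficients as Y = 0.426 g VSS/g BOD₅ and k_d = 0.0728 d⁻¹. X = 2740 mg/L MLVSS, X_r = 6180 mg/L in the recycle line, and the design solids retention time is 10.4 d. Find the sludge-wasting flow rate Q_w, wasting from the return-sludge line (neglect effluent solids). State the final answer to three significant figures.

From the SRT design equation V = Y Q (S₀−S) θ_c / [X (1 + k_d θ_c)] = 0.426 × 435 × (2570 − 22.8) × 10.4 / [2740 × (1 + 0.0728 × 10.4)] = 4.91×10^6 / 4815 = 1020 m³.
θ_c = V·X/(Q_w·X_r) when wasting from the recycle, so Q_w = V·X/(θ_c·X_r) = 1020 × 2740 / (10.4 × 6180) = 43.47 m³/d.

Q_w ≈ 43.5 m³/d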